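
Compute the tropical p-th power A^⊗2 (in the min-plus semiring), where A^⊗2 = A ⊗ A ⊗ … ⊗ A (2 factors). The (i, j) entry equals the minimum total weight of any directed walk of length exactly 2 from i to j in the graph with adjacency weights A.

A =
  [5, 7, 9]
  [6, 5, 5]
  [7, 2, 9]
A^⊗2 =
  [10, 11, 12]
  [11, 7, 10]
  [8, 7, 7]

Each entry (A^⊗2)_ij equals the minimum over all length-2 walks i = v_0 → v_1 → … → v_2 = j of Σ_t A[v_t][v_{t+1}]. For example, for (i, j) = (0, 2) we minimise over 3 possible intermediate vertex sequences; the minimum is 12, attained along the walk 0 → 1 → 2.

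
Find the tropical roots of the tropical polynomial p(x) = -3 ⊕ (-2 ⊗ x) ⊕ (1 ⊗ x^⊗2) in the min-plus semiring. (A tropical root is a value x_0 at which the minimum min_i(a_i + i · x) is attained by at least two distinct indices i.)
Roots: {-3, -1}

Each tropical root is a break point of the lower envelope of the lines y = a_i + i · x (there are 3 lines, with slopes 0, 1, ..., 2). Only the lines that attain the minimum somewhere contribute to roots; other lines are dominated. Here the surviving (envelope) indices are i = 2, i = 1, i = 0.
Intersections between consecutive envelope lines give the roots: for adjacent envelope indices i < j the intersection is x = (a_i − a_j) / (j − i). Reading off the sorted break points: {-3, -1}.
Verification: at each break x_0, at least two indices attain the minimum of min_i(a_i + i · x_0).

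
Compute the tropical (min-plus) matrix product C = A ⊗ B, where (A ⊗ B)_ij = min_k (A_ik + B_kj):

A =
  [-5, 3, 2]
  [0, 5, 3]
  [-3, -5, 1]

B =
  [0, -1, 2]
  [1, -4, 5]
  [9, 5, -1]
A ⊗ B =
  [-5, -6, -3]
  [0, -1, 2]
  [-4, -9, -1]

Apply the min-plus product entry-by-entry:
  C[0][0] = min over k of (A[0][0] + B[0][0] = -5 + 0 = -5, A[0][1] + B[1][0] = 3 + 1 = 4, A[0][2] + B[2][0] = 2 + 9 = 11) = -5 (attained at k = 0)
  C[0][1] = min over k of (A[0][0] + B[0][1] = -5 + -1 = -6, A[0][1] + B[1][1] = 3 + -4 = -1, A[0][2] + B[2][1] = 2 + 5 = 7) = -6 (attained at k = 0)
  C[0][2] = min over k of (A[0][0] + B[0][2] = -5 + 2 = -3, A[0][1] + B[1][2] = 3 + 5 = 8, A[0][2] + B[2][2] = 2 + -1 = 1) = -3 (attained at k = 0)
  C[1][0] = min over k of (A[1][0] + B[0][0] = 0 + 0 = 0, A[1][1] + B[1][0] = 5 + 1 = 6, A[1][2] + B[2][0] = 3 + 9 = 12) = 0 (attained at k = 0)
  C[1][1] = min over k of (A[1][0] + B[0][1] = 0 + -1 = -1, A[1][1] + B[1][1] = 5 + -4 = 1, A[1][2] + B[2][1] = 3 + 5 = 8) = -1 (attained at k = 0)
  C[1][2] = min over k of (A[1][0] + B[0][2] = 0 + 2 = 2, A[1][1] + B[1][2] = 5 + 5 = 10, A[1][2] + B[2][2] = 3 + -1 = 2) = 2 (attained at k = 0)
  C[2][0] = min over k of (A[2][0] + B[0][0] = -3 + 0 = -3, A[2][1] + B[1][0] = -5 + 1 = -4, A[2][2] + B[2][0] = 1 + 9 = 10) = -4 (attained at k = 1)
  C[2][1] = min over k of (A[2][0] + B[0][1] = -3 + -1 = -4, A[2][1] + B[1][1] = -5 + -4 = -9, A[2][2] + B[2][1] = 1 + 5 = 6) = -9 (attained at k = 1)
  C[2][2] = min over k of (A[2][0] + B[0][2] = -3 + 2 = -1, A[2][1] + B[1][2] = -5 + 5 = 0, A[2][2] + B[2][2] = 1 + -1 = 0) = -1 (attained at k = 0)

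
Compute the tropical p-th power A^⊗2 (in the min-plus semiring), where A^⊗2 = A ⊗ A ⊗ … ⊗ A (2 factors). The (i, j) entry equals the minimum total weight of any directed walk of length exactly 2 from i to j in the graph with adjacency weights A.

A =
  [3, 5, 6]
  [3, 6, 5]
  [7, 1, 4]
A^⊗2 =
  [6, 7, 9]
  [6, 6, 9]
  [4, 5, 6]

Each entry (A^⊗2)_ij equals the minimum over all length-2 walks i = v_0 → v_1 → … → v_2 = j of Σ_t A[v_t][v_{t+1}]. For example, for (i, j) = (0, 2) we minimise over 3 possible intermediate vertex sequences; the minimum is 9, attained along the walk 0 → 0 → 2.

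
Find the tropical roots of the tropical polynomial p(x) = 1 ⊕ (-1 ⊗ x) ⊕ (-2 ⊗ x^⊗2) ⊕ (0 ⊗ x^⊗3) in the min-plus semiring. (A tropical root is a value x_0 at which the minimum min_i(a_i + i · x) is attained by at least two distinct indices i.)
Roots: {-2, 1, 2}

Each tropical root is a break point of the lower envelope of the lines y = a_i + i · x (there are 4 lines, with slopes 0, 1, ..., 3). Only the lines that attain the minimum somewhere contribute to roots; other lines are dominated. Here the surviving (envelope) indices are i = 3, i = 2, i = 1, i = 0.
Intersections between consecutive envelope lines give the roots: for adjacent envelope indices i < j the intersection is x = (a_i − a_j) / (j − i). Reading off the sorted break points: {-2, 1, 2}.
Verification: at each break x_0, at least two indices attain the minimum of min_i(a_i + i · x_0).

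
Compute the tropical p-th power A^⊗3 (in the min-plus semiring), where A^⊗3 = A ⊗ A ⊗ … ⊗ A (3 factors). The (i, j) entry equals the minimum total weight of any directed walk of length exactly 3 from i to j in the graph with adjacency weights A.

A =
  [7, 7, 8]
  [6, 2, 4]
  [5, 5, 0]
A^⊗3 =
  [13, 11, 8]
  [9, 6, 4]
  [5, 5, 0]

Each entry (A^⊗3)_ij equals the minimum over all length-3 walks i = v_0 → v_1 → … → v_3 = j of Σ_t A[v_t][v_{t+1}]. For example, for (i, j) = (0, 2) we minimise over 9 possible intermediate vertex sequences; the minimum is 8, attained along the walk 0 → 2 → 2 → 2.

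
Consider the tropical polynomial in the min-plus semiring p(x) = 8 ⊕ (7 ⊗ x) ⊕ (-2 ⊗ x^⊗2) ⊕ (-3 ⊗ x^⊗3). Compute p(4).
p(4) = 6

A tropical monomial a ⊗ x^⊗i evaluates to a + i · x. Evaluating each term at x = 4:
  Term 0 contributes 8 + 0 · 4 = 8
  Term 1 contributes 7 + 1 · 4 = 11
  Term 2 contributes -2 + 2 · 4 = 6
  Term 3 contributes -3 + 3 · 4 = 9
p(4) = ⊕ of these = min[8, 11, 6, 9] = 6.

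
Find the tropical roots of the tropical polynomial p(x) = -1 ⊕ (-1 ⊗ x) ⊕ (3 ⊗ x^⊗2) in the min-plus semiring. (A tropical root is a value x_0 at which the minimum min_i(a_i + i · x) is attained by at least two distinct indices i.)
Roots: {-4, 0}

Each tropical root is a break point of the lower envelope of the lines y = a_i + i · x (there are 3 lines, with slopes 0, 1, ..., 2). Only the lines that attain the minimum somewhere contribute to roots; other lines are dominated. Here the surviving (envelope) indices are i = 2, i = 1, i = 0.
Intersections between consecutive envelope lines give the roots: for adjacent envelope indices i < j the intersection is x = (a_i − a_j) / (j − i). Reading off the sorted break points: {-4, 0}.
Verification: at each break x_0, at least two indices attain the minimum of min_i(a_i + i · x_0).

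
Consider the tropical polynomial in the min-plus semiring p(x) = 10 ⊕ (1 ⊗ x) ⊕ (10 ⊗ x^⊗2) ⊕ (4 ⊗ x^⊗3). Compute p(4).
p(4) = 5

A tropical monomial a ⊗ x^⊗i evaluates to a + i · x. Evaluating each term at x = 4:
  Term 0 contributes 10 + 0 · 4 = 10
  Term 1 contributes 1 + 1 · 4 = 5
  Term 2 contributes 10 + 2 · 4 = 18
  Term 3 contributes 4 + 3 · 4 = 16
p(4) = ⊕ of these = min[10, 5, 18, 16] = 5.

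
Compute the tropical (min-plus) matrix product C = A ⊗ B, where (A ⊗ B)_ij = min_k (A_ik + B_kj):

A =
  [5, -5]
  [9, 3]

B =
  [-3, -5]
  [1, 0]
A ⊗ B =
  [-4, -5]
  [4, 3]

Apply the min-plus product entry-by-entry:
  C[0][0] = min over k of (A[0][0] + B[0][0] = 5 + -3 = 2, A[0][1] + B[1][0] = -5 + 1 = -4) = -4 (attained at k = 1)
  C[0][1] = min over k of (A[0][0] + B[0][1] = 5 + -5 = 0, A[0][1] + B[1][1] = -5 + 0 = -5) = -5 (attained at k = 1)
  C[1][0] = min over k of (A[1][0] + B[0][0] = 9 + -3 = 6, A[1][1] + B[1][0] = 3 + 1 = 4) = 4 (attained at k = 1)
  C[1][1] = min over k of (A[1][0] + B[0][1] = 9 + -5 = 4, A[1][1] + B[1][1] = 3 + 0 = 3) = 3 (attained at k = 1)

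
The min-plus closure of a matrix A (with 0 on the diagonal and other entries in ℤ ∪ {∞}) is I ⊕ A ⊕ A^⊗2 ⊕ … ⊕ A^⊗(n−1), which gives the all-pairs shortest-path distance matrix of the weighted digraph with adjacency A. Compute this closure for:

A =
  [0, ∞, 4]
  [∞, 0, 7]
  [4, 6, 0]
Closure =
  [0, 10, 4]
  [11, 0, 7]
  [4, 6, 0]

This is the Floyd-Warshall all-pairs shortest-path computation. For each intermediate vertex k = 0, 1, …, 2, update dist[i][j] ← min(dist[i][j], dist[i][k] + dist[k][j]). The final matrix gives, for each (i, j), the minimum total weight of any directed path from i to j (possibly empty when i = j).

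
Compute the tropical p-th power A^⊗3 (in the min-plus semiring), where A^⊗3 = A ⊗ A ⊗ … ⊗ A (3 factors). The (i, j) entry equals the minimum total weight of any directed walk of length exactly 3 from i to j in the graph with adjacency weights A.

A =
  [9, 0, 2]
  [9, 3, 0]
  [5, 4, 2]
A^⊗3 =
  [5, 4, 2]
  [7, 5, 4]
  [9, 7, 5]

Each entry (A^⊗3)_ij equals the minimum over all length-3 walks i = v_0 → v_1 → … → v_3 = j of Σ_t A[v_t][v_{t+1}]. For example, for (i, j) = (0, 2) we minimise over 9 possible intermediate vertex sequences; the minimum is 2, attained along the walk 0 → 1 → 2 → 2.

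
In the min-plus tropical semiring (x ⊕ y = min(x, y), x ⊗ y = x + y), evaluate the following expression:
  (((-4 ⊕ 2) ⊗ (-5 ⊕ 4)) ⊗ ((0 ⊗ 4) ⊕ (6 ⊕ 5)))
(((-4 ⊕ 2) ⊗ (-5 ⊕ 4)) ⊗ ((0 ⊗ 4) ⊕ (6 ⊕ 5))) = -5

Expand innermost to outermost. Recall ⊕ takes the minimum of its arguments and ⊗ takes their sum. Working out the expression (((-4 ⊕ 2) ⊗ (-5 ⊕ 4)) ⊗ ((0 ⊗ 4) ⊕ (6 ⊕ 5))) gives -5.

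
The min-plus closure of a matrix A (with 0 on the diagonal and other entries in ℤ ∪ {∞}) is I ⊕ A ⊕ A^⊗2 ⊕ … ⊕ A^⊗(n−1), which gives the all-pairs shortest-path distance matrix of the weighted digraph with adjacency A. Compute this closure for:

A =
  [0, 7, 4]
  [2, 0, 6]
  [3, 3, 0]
Closure =
  [0, 7, 4]
  [2, 0, 6]
  [3, 3, 0]

This is the Floyd-Warshall all-pairs shortest-path computation. For each intermediate vertex k = 0, 1, …, 2, update dist[i][j] ← min(dist[i][j], dist[i][k] + dist[k][j]). The final matrix gives, for each (i, j), the minimum total weight of any directed path from i to j (possibly empty when i = j).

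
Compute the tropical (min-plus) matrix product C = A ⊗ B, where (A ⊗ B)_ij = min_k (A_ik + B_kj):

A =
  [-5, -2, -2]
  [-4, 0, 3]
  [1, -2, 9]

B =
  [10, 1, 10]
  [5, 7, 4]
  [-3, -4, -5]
A ⊗ B =
  [-5, -6, -7]
  [0, -3, -2]
  [3, 2, 2]

Apply the min-plus product entry-by-entry:
  C[0][0] = min over k of (A[0][0] + B[0][0] = -5 + 10 = 5, A[0][1] + B[1][0] = -2 + 5 = 3, A[0][2] + B[2][0] = -2 + -3 = -5) = -5 (attained at k = 2)
  C[0][1] = min over k of (A[0][0] + B[0][1] = -5 + 1 = -4, A[0][1] + B[1][1] = -2 + 7 = 5, A[0][2] + B[2][1] = -2 + -4 = -6) = -6 (attained at k = 2)
  C[0][2] = min over k of (A[0][0] + B[0][2] = -5 + 10 = 5, A[0][1] + B[1][2] = -2 + 4 = 2, A[0][2] + B[2][2] = -2 + -5 = -7) = -7 (attained at k = 2)
  C[1][0] = min over k of (A[1][0] + B[0][0] = -4 + 10 = 6, A[1][1] + B[1][0] = 0 + 5 = 5, A[1][2] + B[2][0] = 3 + -3 = 0) = 0 (attained at k = 2)
  C[1][1] = min over k of (A[1][0] + B[0][1] = -4 + 1 = -3, A[1][1] + B[1][1] = 0 + 7 = 7, A[1][2] + B[2][1] = 3 + -4 = -1) = -3 (attained at k = 0)
  C[1][2] = min over k of (A[1][0] + B[0][2] = -4 + 10 = 6, A[1][1] + B[1][2] = 0 + 4 = 4, A[1][2] + B[2][2] = 3 + -5 = -2) = -2 (attained at k = 2)
  C[2][0] = min over k of (A[2][0] + B[0][0] = 1 + 10 = 11, A[2][1] + B[1][0] = -2 + 5 = 3, A[2][2] + B[2][0] = 9 + -3 = 6) = 3 (attained at k = 1)
  C[2][1] = min over k of (A[2][0] + B[0][1] = 1 + 1 = 2, A[2][1] + B[1][1] = -2 + 7 = 5, A[2][2] + B[2][1] = 9 + -4 = 5) = 2 (attained at k = 0)
  C[2][2] = min over k of (A[2][0] + B[0][2] = 1 + 10 = 11, A[2][1] + B[1][2] = -2 + 4 = 2, A[2][2] + B[2][2] = 9 + -5 = 4) = 2 (attained at k = 1)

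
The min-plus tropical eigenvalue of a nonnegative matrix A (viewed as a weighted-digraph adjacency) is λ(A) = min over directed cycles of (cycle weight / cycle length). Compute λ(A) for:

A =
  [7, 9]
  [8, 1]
λ(A) = 1

Enumerate directed cycles and compute their means (weight / length). Sample:
  cycle 0 → 0: weight = 7, length = 1, mean = 7/1 ≈ 7.000
  cycle 1 → 1: weight = 1, length = 1, mean = 1/1 ≈ 1.000
  cycle 0 → 1 → 0: weight = 17, length = 2, mean = 17/2 ≈ 8.500
  cycle 1 → 0 → 1: weight = 17, length = 2, mean = 17/2 ≈ 8.500
Minimum mean = 1.000, attained e.g. along the cycle 1 → 1 with weight 1 and length 1. So λ(A) = 1/1 = 1.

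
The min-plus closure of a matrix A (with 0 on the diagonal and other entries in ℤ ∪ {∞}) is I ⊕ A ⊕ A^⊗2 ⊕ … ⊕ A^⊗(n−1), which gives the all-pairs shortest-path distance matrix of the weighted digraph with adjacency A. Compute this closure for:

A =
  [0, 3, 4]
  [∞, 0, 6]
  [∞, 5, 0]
Closure =
  [0, 3, 4]
  [∞, 0, 6]
  [∞, 5, 0]

This is the Floyd-Warshall all-pairs shortest-path computation. For each intermediate vertex k = 0, 1, …, 2, update dist[i][j] ← min(dist[i][j], dist[i][k] + dist[k][j]). The final matrix gives, for each (i, j), the minimum total weight of any directed path from i to j (possibly empty when i = j).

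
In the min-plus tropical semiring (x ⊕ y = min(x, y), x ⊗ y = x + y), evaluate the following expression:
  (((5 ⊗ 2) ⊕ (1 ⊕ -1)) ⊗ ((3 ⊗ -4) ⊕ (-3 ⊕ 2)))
(((5 ⊗ 2) ⊕ (1 ⊕ -1)) ⊗ ((3 ⊗ -4) ⊕ (-3 ⊕ 2))) = -4

Expand innermost to outermost. Recall ⊕ takes the minimum of its arguments and ⊗ takes their sum. Working out the expression (((5 ⊗ 2) ⊕ (1 ⊕ -1)) ⊗ ((3 ⊗ -4) ⊕ (-3 ⊕ 2))) gives -4.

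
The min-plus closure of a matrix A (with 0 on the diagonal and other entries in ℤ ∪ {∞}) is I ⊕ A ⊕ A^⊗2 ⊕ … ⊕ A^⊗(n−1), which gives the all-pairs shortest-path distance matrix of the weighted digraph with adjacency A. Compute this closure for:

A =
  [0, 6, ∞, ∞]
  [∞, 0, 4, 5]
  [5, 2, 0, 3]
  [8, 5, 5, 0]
Closure =
  [0, 6, 10, 11]
  [9, 0, 4, 5]
  [5, 2, 0, 3]
  [8, 5, 5, 0]

This is the Floyd-Warshall all-pairs shortest-path computation. For each intermediate vertex k = 0, 1, …, 3, update dist[i][j] ← min(dist[i][j], dist[i][k] + dist[k][j]). The final matrix gives, for each (i, j), the minimum total weight of any directed path from i to j (possibly empty when i = j).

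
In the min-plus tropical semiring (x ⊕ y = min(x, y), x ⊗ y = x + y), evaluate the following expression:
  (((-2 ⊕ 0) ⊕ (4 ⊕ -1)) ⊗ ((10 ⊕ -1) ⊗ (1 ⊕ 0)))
(((-2 ⊕ 0) ⊕ (4 ⊕ -1)) ⊗ ((10 ⊕ -1) ⊗ (1 ⊕ 0))) = -3

Expand innermost to outermost. Recall ⊕ takes the minimum of its arguments and ⊗ takes their sum. Working out the expression (((-2 ⊕ 0) ⊕ (4 ⊕ -1)) ⊗ ((10 ⊕ -1) ⊗ (1 ⊕ 0))) gives -3.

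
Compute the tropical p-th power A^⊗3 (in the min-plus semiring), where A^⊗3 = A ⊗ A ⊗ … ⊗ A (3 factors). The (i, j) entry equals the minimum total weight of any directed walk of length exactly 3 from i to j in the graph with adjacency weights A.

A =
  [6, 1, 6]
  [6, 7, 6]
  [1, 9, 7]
A^⊗3 =
  [8, 8, 13]
  [13, 8, 13]
  [8, 8, 8]

Each entry (A^⊗3)_ij equals the minimum over all length-3 walks i = v_0 → v_1 → … → v_3 = j of Σ_t A[v_t][v_{t+1}]. For example, for (i, j) = (0, 2) we minimise over 9 possible intermediate vertex sequences; the minimum is 13, attained along the walk 0 → 0 → 1 → 2.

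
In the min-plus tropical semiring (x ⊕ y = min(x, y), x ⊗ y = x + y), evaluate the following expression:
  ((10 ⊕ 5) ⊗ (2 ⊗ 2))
((10 ⊕ 5) ⊗ (2 ⊗ 2)) = 9

Expand innermost to outermost. Recall ⊕ takes the minimum of its arguments and ⊗ takes their sum. Working out the expression ((10 ⊕ 5) ⊗ (2 ⊗ 2)) gives 9.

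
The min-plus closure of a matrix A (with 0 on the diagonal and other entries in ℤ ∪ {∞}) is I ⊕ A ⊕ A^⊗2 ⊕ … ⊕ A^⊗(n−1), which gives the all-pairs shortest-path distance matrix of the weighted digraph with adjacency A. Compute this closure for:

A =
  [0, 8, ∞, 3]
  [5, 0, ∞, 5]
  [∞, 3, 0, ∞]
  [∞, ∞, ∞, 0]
Closure =
  [0, 8, ∞, 3]
  [5, 0, ∞, 5]
  [8, 3, 0, 8]
  [∞, ∞, ∞, 0]

This is the Floyd-Warshall all-pairs shortest-path computation. For each intermediate vertex k = 0, 1, …, 3, update dist[i][j] ← min(dist[i][j], dist[i][k] + dist[k][j]). The final matrix gives, for each (i, j), the minimum total weight of any directed path from i to j (possibly empty when i = j).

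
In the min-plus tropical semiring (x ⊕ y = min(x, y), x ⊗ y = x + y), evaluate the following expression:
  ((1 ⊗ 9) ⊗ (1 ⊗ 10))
((1 ⊗ 9) ⊗ (1 ⊗ 10)) = 21

Expand innermost to outermost. Recall ⊕ takes the minimum of its arguments and ⊗ takes their sum. Working out the expression ((1 ⊗ 9) ⊗ (1 ⊗ 10)) gives 21.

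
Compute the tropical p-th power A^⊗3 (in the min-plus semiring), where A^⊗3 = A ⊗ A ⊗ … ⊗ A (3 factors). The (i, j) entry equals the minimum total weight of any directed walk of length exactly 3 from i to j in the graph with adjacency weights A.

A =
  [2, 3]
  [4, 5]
A^⊗3 =
  [6, 7]
  [8, 9]

Each entry (A^⊗3)_ij equals the minimum over all length-3 walks i = v_0 → v_1 → … → v_3 = j of Σ_t A[v_t][v_{t+1}]. For example, for (i, j) = (0, 1) we minimise over 4 possible intermediate vertex sequences; the minimum is 7, attained along the walk 0 → 0 → 0 → 1.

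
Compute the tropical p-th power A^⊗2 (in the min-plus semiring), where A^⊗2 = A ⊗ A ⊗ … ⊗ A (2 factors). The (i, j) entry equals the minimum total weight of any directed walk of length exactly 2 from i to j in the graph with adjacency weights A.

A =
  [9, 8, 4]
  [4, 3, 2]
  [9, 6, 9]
A^⊗2 =
  [12, 10, 10]
  [7, 6, 5]
  [10, 9, 8]

Each entry (A^⊗2)_ij equals the minimum over all length-2 walks i = v_0 → v_1 → … → v_2 = j of Σ_t A[v_t][v_{t+1}]. For example, for (i, j) = (0, 2) we minimise over 3 possible intermediate vertex sequences; the minimum is 10, attained along the walk 0 → 1 → 2.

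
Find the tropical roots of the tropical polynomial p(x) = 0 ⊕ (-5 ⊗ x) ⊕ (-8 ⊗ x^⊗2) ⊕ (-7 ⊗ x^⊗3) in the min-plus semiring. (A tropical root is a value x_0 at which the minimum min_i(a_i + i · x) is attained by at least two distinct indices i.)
Roots: {-1, 3, 5}

Each tropical root is a break point of the lower envelope of the lines y = a_i + i · x (there are 4 lines, with slopes 0, 1, ..., 3). Only the lines that attain the minimum somewhere contribute to roots; other lines are dominated. Here the surviving (envelope) indices are i = 3, i = 2, i = 1, i = 0.
Intersections between consecutive envelope lines give the roots: for adjacent envelope indices i < j the intersection is x = (a_i − a_j) / (j − i). Reading off the sorted break points: {-1, 3, 5}.
Verification: at each break x_0, at least two indices attain the minimum of min_i(a_i + i · x_0).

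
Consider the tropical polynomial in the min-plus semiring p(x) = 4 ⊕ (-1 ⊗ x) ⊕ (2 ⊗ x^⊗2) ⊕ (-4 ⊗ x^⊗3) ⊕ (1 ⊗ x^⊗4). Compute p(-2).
p(-2) = -10

A tropical monomial a ⊗ x^⊗i evaluates to a + i · x. Evaluating each term at x = -2:
  Term 0 contributes 4 + 0 · -2 = 4
  Term 1 contributes -1 + 1 · -2 = -3
  Term 2 contributes 2 + 2 · -2 = -2
  Term 3 contributes -4 + 3 · -2 = -10
  Term 4 contributes 1 + 4 · -2 = -7
p(-2) = ⊕ of these = min[4, -3, -2, -10, -7] = -10.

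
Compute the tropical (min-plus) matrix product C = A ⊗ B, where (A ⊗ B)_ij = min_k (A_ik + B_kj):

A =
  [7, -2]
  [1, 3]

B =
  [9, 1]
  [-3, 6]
A ⊗ B =
  [-5, 4]
  [0, 2]

Apply the min-plus product entry-by-entry:
  C[0][0] = min over k of (A[0][0] + B[0][0] = 7 + 9 = 16, A[0][1] + B[1][0] = -2 + -3 = -5) = -5 (attained at k = 1)
  C[0][1] = min over k of (A[0][0] + B[0][1] = 7 + 1 = 8, A[0][1] + B[1][1] = -2 + 6 = 4) = 4 (attained at k = 1)
  C[1][0] = min over k of (A[1][0] + B[0][0] = 1 + 9 = 10, A[1][1] + B[1][0] = 3 + -3 = 0) = 0 (attained at k = 1)
  C[1][1] = min over k of (A[1][0] + B[0][1] = 1 + 1 = 2, A[1][1] + B[1][1] = 3 + 6 = 9) = 2 (attained at k = 0)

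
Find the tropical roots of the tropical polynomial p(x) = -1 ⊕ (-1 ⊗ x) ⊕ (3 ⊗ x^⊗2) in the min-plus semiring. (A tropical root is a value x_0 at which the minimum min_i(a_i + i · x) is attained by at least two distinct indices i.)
Roots: {-4, 0}

Each tropical root is a break point of the lower envelope of the lines y = a_i + i · x (there are 3 lines, with slopes 0, 1, ..., 2). Only the lines that attain the minimum somewhere contribute to roots; other lines are dominated. Here the surviving (envelope) indices are i = 2, i = 1, i = 0.
Intersections between consecutive envelope lines give the roots: for adjacent envelope indices i < j the intersection is x = (a_i − a_j) / (j − i). Reading off the sorted break points: {-4, 0}.
Verification: at each break x_0, at least two indices attain the minimum of min_i(a_i + i · x_0).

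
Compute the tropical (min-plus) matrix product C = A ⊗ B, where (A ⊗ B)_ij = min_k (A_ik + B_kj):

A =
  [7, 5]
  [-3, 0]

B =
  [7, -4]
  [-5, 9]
A ⊗ B =
  [0, 3]
  [-5, -7]

Apply the min-plus product entry-by-entry:
  C[0][0] = min over k of (A[0][0] + B[0][0] = 7 + 7 = 14, A[0][1] + B[1][0] = 5 + -5 = 0) = 0 (attained at k = 1)
  C[0][1] = min over k of (A[0][0] + B[0][1] = 7 + -4 = 3, A[0][1] + B[1][1] = 5 + 9 = 14) = 3 (attained at k = 0)
  C[1][0] = min over k of (A[1][0] + B[0][0] = -3 + 7 = 4, A[1][1] + B[1][0] = 0 + -5 = -5) = -5 (attained at k = 1)
  C[1][1] = min over k of (A[1][0] + B[0][1] = -3 + -4 = -7, A[1][1] + B[1][1] = 0 + 9 = 9) = -7 (attained at k = 0)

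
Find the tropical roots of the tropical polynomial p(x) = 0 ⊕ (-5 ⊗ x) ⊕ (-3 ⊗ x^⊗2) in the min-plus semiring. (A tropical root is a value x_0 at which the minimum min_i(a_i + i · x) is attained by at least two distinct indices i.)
Roots: {-2, 5}

Each tropical root is a break point of the lower envelope of the lines y = a_i + i · x (there are 3 lines, with slopes 0, 1, ..., 2). Only the lines that attain the minimum somewhere contribute to roots; other lines are dominated. Here the surviving (envelope) indices are i = 2, i = 1, i = 0.
Intersections between consecutive envelope lines give the roots: for adjacent envelope indices i < j the intersection is x = (a_i − a_j) / (j − i). Reading off the sorted break points: {-2, 5}.
Verification: at each break x_0, at least two indices attain the minimum of min_i(a_i + i · x_0).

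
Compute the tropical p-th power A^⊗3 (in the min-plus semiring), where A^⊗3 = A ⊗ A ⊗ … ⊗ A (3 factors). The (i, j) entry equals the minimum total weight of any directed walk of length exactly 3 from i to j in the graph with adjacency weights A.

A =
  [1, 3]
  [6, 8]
A^⊗3 =
  [3, 5]
  [8, 10]

Each entry (A^⊗3)_ij equals the minimum over all length-3 walks i = v_0 → v_1 → … → v_3 = j of Σ_t A[v_t][v_{t+1}]. For example, for (i, j) = (0, 1) we minimise over 4 possible intermediate vertex sequences; the minimum is 5, attained along the walk 0 → 0 → 0 → 1.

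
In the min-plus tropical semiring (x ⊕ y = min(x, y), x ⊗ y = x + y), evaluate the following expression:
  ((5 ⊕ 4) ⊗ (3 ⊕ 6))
((5 ⊕ 4) ⊗ (3 ⊕ 6)) = 7

Expand innermost to outermost. Recall ⊕ takes the minimum of its arguments and ⊗ takes their sum. Working out the expression ((5 ⊕ 4) ⊗ (3 ⊕ 6)) gives 7.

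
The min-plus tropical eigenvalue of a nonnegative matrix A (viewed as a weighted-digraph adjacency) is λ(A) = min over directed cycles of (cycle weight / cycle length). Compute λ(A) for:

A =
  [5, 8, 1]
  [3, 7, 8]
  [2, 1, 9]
λ(A) = 3/2

Enumerate directed cycles and compute their means (weight / length). Sample:
  cycle 0 → 0: weight = 5, length = 1, mean = 5/1 ≈ 5.000
  cycle 1 → 1: weight = 7, length = 1, mean = 7/1 ≈ 7.000
  cycle 2 → 2: weight = 9, length = 1, mean = 9/1 ≈ 9.000
  cycle 0 → 1 → 0: weight = 11, length = 2, mean = 11/2 ≈ 5.500
  cycle 0 → 2 → 0: weight = 3, length = 2, mean = 3/2 ≈ 1.500
  cycle 1 → 0 → 1: weight = 11, length = 2, mean = 11/2 ≈ 5.500
Minimum mean = 1.500, attained e.g. along the cycle 0 → 2 → 0 with weight 3 and length 2. So λ(A) = 3/2 = 3/2.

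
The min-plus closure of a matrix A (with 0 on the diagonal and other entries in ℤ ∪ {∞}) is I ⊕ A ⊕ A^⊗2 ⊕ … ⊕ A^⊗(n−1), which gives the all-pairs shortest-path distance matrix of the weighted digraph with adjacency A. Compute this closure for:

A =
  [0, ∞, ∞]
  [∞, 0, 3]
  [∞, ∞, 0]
Closure =
  [0, ∞, ∞]
  [∞, 0, 3]
  [∞, ∞, 0]

This is the Floyd-Warshall all-pairs shortest-path computation. For each intermediate vertex k = 0, 1, …, 2, update dist[i][j] ← min(dist[i][j], dist[i][k] + dist[k][j]). The final matrix gives, for each (i, j), the minimum total weight of any directed path from i to j (possibly empty when i = j).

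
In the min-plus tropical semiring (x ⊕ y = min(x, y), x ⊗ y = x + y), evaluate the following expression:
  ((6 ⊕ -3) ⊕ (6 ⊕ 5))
((6 ⊕ -3) ⊕ (6 ⊕ 5)) = -3

Expand innermost to outermost. Recall ⊕ takes the minimum of its arguments and ⊗ takes their sum. Working out the expression ((6 ⊕ -3) ⊕ (6 ⊕ 5)) gives -3.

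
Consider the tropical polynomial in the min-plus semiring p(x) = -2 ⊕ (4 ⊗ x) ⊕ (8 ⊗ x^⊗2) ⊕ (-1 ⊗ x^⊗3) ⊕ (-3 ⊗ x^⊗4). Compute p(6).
p(6) = -2

A tropical monomial a ⊗ x^⊗i evaluates to a + i · x. Evaluating each term at x = 6:
  Term 0 contributes -2 + 0 · 6 = -2
  Term 1 contributes 4 + 1 · 6 = 10
  Term 2 contributes 8 + 2 · 6 = 20
  Term 3 contributes -1 + 3 · 6 = 17
  Term 4 contributes -3 + 4 · 6 = 21
p(6) = ⊕ of these = min[-2, 10, 20, 17, 21] = -2.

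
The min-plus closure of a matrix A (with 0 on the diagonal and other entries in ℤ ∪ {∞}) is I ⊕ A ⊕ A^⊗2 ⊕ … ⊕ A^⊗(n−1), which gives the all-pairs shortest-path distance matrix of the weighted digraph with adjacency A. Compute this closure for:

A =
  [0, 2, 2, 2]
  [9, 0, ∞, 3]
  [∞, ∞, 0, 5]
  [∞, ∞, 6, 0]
Closure =
  [0, 2, 2, 2]
  [9, 0, 9, 3]
  [∞, ∞, 0, 5]
  [∞, ∞, 6, 0]

This is the Floyd-Warshall all-pairs shortest-path computation. For each intermediate vertex k = 0, 1, …, 3, update dist[i][j] ← min(dist[i][j], dist[i][k] + dist[k][j]). The final matrix gives, for each (i, j), the minimum total weight of any directed path from i to j (possibly empty when i = j).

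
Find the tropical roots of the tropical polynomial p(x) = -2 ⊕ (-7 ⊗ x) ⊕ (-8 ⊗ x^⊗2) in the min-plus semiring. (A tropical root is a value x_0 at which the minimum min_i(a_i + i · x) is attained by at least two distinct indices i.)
Roots: {1, 5}

Each tropical root is a break point of the lower envelope of the lines y = a_i + i · x (there are 3 lines, with slopes 0, 1, ..., 2). Only the lines that attain the minimum somewhere contribute to roots; other lines are dominated. Here the surviving (envelope) indices are i = 2, i = 1, i = 0.
Intersections between consecutive envelope lines give the roots: for adjacent envelope indices i < j the intersection is x = (a_i − a_j) / (j − i). Reading off the sorted break points: {1, 5}.
Verification: at each break x_0, at least two indices attain the minimum of min_i(a_i + i · x_0).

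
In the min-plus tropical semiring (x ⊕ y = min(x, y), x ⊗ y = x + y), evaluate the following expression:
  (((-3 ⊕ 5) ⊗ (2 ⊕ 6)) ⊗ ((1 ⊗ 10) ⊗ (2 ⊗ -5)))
(((-3 ⊕ 5) ⊗ (2 ⊕ 6)) ⊗ ((1 ⊗ 10) ⊗ (2 ⊗ -5))) = 7

Expand innermost to outermost. Recall ⊕ takes the minimum of its arguments and ⊗ takes their sum. Working out the expression (((-3 ⊕ 5) ⊗ (2 ⊕ 6)) ⊗ ((1 ⊗ 10) ⊗ (2 ⊗ -5))) gives 7.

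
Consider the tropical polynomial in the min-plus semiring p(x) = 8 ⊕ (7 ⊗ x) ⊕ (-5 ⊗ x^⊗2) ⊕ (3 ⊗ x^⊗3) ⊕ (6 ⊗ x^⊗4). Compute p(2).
p(2) = -1

A tropical monomial a ⊗ x^⊗i evaluates to a + i · x. Evaluating each term at x = 2:
  Term 0 contributes 8 + 0 · 2 = 8
  Term 1 contributes 7 + 1 · 2 = 9
  Term 2 contributes -5 + 2 · 2 = -1
  Term 3 contributes 3 + 3 · 2 = 9
  Term 4 contributes 6 + 4 · 2 = 14
p(2) = ⊕ of these = min[8, 9, -1, 9, 14] = -1.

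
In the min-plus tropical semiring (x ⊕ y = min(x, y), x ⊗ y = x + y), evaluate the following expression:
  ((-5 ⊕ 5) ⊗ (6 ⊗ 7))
((-5 ⊕ 5) ⊗ (6 ⊗ 7)) = 8

Expand innermost to outermost. Recall ⊕ takes the minimum of its arguments and ⊗ takes their sum. Working out the expression ((-5 ⊕ 5) ⊗ (6 ⊗ 7)) gives 8.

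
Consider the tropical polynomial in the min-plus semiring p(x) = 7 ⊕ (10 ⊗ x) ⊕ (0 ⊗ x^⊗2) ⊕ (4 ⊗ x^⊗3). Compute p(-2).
p(-2) = -4

A tropical monomial a ⊗ x^⊗i evaluates to a + i · x. Evaluating each term at x = -2:
  Term 0 contributes 7 + 0 · -2 = 7
  Term 1 contributes 10 + 1 · -2 = 8
  Term 2 contributes 0 + 2 · -2 = -4
  Term 3 contributes 4 + 3 · -2 = -2
p(-2) = ⊕ of these = min[7, 8, -4, -2] = -4.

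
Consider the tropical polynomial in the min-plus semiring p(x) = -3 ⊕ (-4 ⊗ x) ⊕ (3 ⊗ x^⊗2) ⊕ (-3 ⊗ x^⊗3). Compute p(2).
p(2) = -3

A tropical monomial a ⊗ x^⊗i evaluates to a + i · x. Evaluating each term at x = 2:
  Term 0 contributes -3 + 0 · 2 = -3
  Term 1 contributes -4 + 1 · 2 = -2
  Term 2 contributes 3 + 2 · 2 = 7
  Term 3 contributes -3 + 3 · 2 = 3
p(2) = ⊕ of these = min[-3, -2, 7, 3] = -3.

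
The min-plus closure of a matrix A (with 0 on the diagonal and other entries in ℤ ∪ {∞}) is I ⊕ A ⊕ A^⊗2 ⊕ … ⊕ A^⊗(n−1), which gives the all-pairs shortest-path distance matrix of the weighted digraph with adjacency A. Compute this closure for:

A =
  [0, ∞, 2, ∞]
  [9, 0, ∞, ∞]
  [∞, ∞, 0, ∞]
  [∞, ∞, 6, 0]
Closure =
  [0, ∞, 2, ∞]
  [9, 0, 11, ∞]
  [∞, ∞, 0, ∞]
  [∞, ∞, 6, 0]

This is the Floyd-Warshall all-pairs shortest-path computation. For each intermediate vertex k = 0, 1, …, 3, update dist[i][j] ← min(dist[i][j], dist[i][k] + dist[k][j]). The final matrix gives, for each (i, j), the minimum total weight of any directed path from i to j (possibly empty when i = j).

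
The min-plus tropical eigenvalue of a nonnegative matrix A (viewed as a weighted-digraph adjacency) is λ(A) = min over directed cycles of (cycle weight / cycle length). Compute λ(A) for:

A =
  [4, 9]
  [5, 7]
λ(A) = 4

Enumerate directed cycles and compute their means (weight / length). Sample:
  cycle 0 → 0: weight = 4, length = 1, mean = 4/1 ≈ 4.000
  cycle 1 → 1: weight = 7, length = 1, mean = 7/1 ≈ 7.000
  cycle 0 → 1 → 0: weight = 14, length = 2, mean = 14/2 ≈ 7.000
  cycle 1 → 0 → 1: weight = 14, length = 2, mean = 14/2 ≈ 7.000
Minimum mean = 4.000, attained e.g. along the cycle 0 → 0 with weight 4 and length 1. So λ(A) = 4/1 = 4.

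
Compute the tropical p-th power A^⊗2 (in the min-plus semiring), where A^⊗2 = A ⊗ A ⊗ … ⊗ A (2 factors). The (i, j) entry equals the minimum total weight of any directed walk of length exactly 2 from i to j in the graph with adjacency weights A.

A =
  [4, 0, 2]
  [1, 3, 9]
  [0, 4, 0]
A^⊗2 =
  [1, 3, 2]
  [4, 1, 3]
  [0, 0, 0]

Each entry (A^⊗2)_ij equals the minimum over all length-2 walks i = v_0 → v_1 → … → v_2 = j of Σ_t A[v_t][v_{t+1}]. For example, for (i, j) = (0, 2) we minimise over 3 possible intermediate vertex sequences; the minimum is 2, attained along the walk 0 → 2 → 2.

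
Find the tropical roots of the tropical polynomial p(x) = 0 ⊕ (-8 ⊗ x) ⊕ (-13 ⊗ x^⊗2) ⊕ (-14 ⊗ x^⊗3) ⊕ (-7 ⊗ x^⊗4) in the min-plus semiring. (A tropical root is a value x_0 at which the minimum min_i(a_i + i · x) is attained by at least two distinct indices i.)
Roots: {-7, 1, 5, 8}

Each tropical root is a break point of the lower envelope of the lines y = a_i + i · x (there are 5 lines, with slopes 0, 1, ..., 4). Only the lines that attain the minimum somewhere contribute to roots; other lines are dominated. Here the surviving (envelope) indices are i = 4, i = 3, i = 2, i = 1, i = 0.
Intersections between consecutive envelope lines give the roots: for adjacent envelope indices i < j the intersection is x = (a_i − a_j) / (j − i). Reading off the sorted break points: {-7, 1, 5, 8}.
Verification: at each break x_0, at least two indices attain the minimum of min_i(a_i + i · x_0).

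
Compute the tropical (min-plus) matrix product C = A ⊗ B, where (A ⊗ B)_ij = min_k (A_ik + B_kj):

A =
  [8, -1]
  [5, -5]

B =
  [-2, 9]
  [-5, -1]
A ⊗ B =
  [-6, -2]
  [-10, -6]

Apply the min-plus product entry-by-entry:
  C[0][0] = min over k of (A[0][0] + B[0][0] = 8 + -2 = 6, A[0][1] + B[1][0] = -1 + -5 = -6) = -6 (attained at k = 1)
  C[0][1] = min over k of (A[0][0] + B[0][1] = 8 + 9 = 17, A[0][1] + B[1][1] = -1 + -1 = -2) = -2 (attained at k = 1)
  C[1][0] = min over k of (A[1][0] + B[0][0] = 5 + -2 = 3, A[1][1] + B[1][0] = -5 + -5 = -10) = -10 (attained at k = 1)
  C[1][1] = min over k of (A[1][0] + B[0][1] = 5 + 9 = 14, A[1][1] + B[1][1] = -5 + -1 = -6) = -6 (attained at k = 1)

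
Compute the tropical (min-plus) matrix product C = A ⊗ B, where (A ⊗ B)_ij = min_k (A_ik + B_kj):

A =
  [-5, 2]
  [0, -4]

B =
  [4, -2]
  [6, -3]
A ⊗ B =
  [-1, -7]
  [2, -7]

Apply the min-plus product entry-by-entry:
  C[0][0] = min over k of (A[0][0] + B[0][0] = -5 + 4 = -1, A[0][1] + B[1][0] = 2 + 6 = 8) = -1 (attained at k = 0)
  C[0][1] = min over k of (A[0][0] + B[0][1] = -5 + -2 = -7, A[0][1] + B[1][1] = 2 + -3 = -1) = -7 (attained at k = 0)
  C[1][0] = min over k of (A[1][0] + B[0][0] = 0 + 4 = 4, A[1][1] + B[1][0] = -4 + 6 = 2) = 2 (attained at k = 1)
  C[1][1] = min over k of (A[1][0] + B[0][1] = 0 + -2 = -2, A[1][1] + B[1][1] = -4 + -3 = -7) = -7 (attained at k = 1)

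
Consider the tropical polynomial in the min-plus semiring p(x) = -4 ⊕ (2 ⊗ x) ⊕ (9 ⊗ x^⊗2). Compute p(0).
p(0) = -4

A tropical monomial a ⊗ x^⊗i evaluates to a + i · x. Evaluating each term at x = 0:
  Term 0 contributes -4 + 0 · 0 = -4
  Term 1 contributes 2 + 1 · 0 = 2
  Term 2 contributes 9 + 2 · 0 = 9
p(0) = ⊕ of these = min[-4, 2, 9] = -4.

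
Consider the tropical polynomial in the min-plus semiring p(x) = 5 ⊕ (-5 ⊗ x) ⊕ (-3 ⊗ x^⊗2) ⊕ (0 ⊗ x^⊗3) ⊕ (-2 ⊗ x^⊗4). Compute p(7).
p(7) = 2

A tropical monomial a ⊗ x^⊗i evaluates to a + i · x. Evaluating each term at x = 7:
  Term 0 contributes 5 + 0 · 7 = 5
  Term 1 contributes -5 + 1 · 7 = 2
  Term 2 contributes -3 + 2 · 7 = 11
  Term 3 contributes 0 + 3 · 7 = 21
  Term 4 contributes -2 + 4 · 7 = 26
p(7) = ⊕ of these = min[5, 2, 11, 21, 26] = 2.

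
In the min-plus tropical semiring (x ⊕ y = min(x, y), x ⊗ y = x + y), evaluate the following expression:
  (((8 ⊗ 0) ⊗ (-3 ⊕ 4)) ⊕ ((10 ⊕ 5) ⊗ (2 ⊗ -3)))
(((8 ⊗ 0) ⊗ (-3 ⊕ 4)) ⊕ ((10 ⊕ 5) ⊗ (2 ⊗ -3))) = 4

Expand innermost to outermost. Recall ⊕ takes the minimum of its arguments and ⊗ takes their sum. Working out the expression (((8 ⊗ 0) ⊗ (-3 ⊕ 4)) ⊕ ((10 ⊕ 5) ⊗ (2 ⊗ -3))) gives 4.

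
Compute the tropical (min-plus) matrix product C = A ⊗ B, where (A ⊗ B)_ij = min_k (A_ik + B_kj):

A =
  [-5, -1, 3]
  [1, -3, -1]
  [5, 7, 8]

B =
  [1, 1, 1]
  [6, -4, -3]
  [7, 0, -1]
A ⊗ B =
  [-4, -5, -4]
  [2, -7, -6]
  [6, 3, 4]

Apply the min-plus product entry-by-entry:
  C[0][0] = min over k of (A[0][0] + B[0][0] = -5 + 1 = -4, A[0][1] + B[1][0] = -1 + 6 = 5, A[0][2] + B[2][0] = 3 + 7 = 10) = -4 (attained at k = 0)
  C[0][1] = min over k of (A[0][0] + B[0][1] = -5 + 1 = -4, A[0][1] + B[1][1] = -1 + -4 = -5, A[0][2] + B[2][1] = 3 + 0 = 3) = -5 (attained at k = 1)
  C[0][2] = min over k of (A[0][0] + B[0][2] = -5 + 1 = -4, A[0][1] + B[1][2] = -1 + -3 = -4, A[0][2] + B[2][2] = 3 + -1 = 2) = -4 (attained at k = 0)
  C[1][0] = min over k of (A[1][0] + B[0][0] = 1 + 1 = 2, A[1][1] + B[1][0] = -3 + 6 = 3, A[1][2] + B[2][0] = -1 + 7 = 6) = 2 (attained at k = 0)
  C[1][1] = min over k of (A[1][0] + B[0][1] = 1 + 1 = 2, A[1][1] + B[1][1] = -3 + -4 = -7, A[1][2] + B[2][1] = -1 + 0 = -1) = -7 (attained at k = 1)
  C[1][2] = min over k of (A[1][0] + B[0][2] = 1 + 1 = 2, A[1][1] + B[1][2] = -3 + -3 = -6, A[1][2] + B[2][2] = -1 + -1 = -2) = -6 (attained at k = 1)
  C[2][0] = min over k of (A[2][0] + B[0][0] = 5 + 1 = 6, A[2][1] + B[1][0] = 7 + 6 = 13, A[2][2] + B[2][0] = 8 + 7 = 15) = 6 (attained at k = 0)
  C[2][1] = min over k of (A[2][0] + B[0][1] = 5 + 1 = 6, A[2][1] + B[1][1] = 7 + -4 = 3, A[2][2] + B[2][1] = 8 + 0 = 8) = 3 (attained at k = 1)
  C[2][2] = min over k of (A[2][0] + B[0][2] = 5 + 1 = 6, A[2][1] + B[1][2] = 7 + -3 = 4, A[2][2] + B[2][2] = 8 + -1 = 7) = 4 (attained at k = 1)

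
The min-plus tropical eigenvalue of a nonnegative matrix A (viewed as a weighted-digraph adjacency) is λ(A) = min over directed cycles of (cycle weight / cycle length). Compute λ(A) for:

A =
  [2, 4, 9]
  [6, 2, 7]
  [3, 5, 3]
λ(A) = 2

Enumerate directed cycles and compute their means (weight / length). Sample:
  cycle 0 → 0: weight = 2, length = 1, mean = 2/1 ≈ 2.000
  cycle 1 → 1: weight = 2, length = 1, mean = 2/1 ≈ 2.000
  cycle 2 → 2: weight = 3, length = 1, mean = 3/1 ≈ 3.000
  cycle 0 → 1 → 0: weight = 10, length = 2, mean = 10/2 ≈ 5.000
  cycle 0 → 2 → 0: weight = 12, length = 2, mean = 12/2 ≈ 6.000
  cycle 1 → 0 → 1: weight = 10, length = 2, mean = 10/2 ≈ 5.000
Minimum mean = 2.000, attained e.g. along the cycle 0 → 0 with weight 2 and length 1. So λ(A) = 2/1 = 2.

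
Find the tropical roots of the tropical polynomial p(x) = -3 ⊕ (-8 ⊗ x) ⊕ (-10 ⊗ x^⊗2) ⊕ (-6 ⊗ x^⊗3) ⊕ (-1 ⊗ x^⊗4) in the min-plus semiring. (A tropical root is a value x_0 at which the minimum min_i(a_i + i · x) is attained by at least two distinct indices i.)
Roots: {-5, -4, 2, 5}

Each tropical root is a break point of the lower envelope of the lines y = a_i + i · x (there are 5 lines, with slopes 0, 1, ..., 4). Only the lines that attain the minimum somewhere contribute to roots; other lines are dominated. Here the surviving (envelope) indices are i = 4, i = 3, i = 2, i = 1, i = 0.
Intersections between consecutive envelope lines give the roots: for adjacent envelope indices i < j the intersection is x = (a_i − a_j) / (j − i). Reading off the sorted break points: {-5, -4, 2, 5}.
Verification: at each break x_0, at least two indices attain the minimum of min_i(a_i + i · x_0).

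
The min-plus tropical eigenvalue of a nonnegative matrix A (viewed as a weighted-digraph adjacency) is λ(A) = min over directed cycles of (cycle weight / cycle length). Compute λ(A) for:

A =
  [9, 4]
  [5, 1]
λ(A) = 1

Enumerate directed cycles and compute their means (weight / length). Sample:
  cycle 0 → 0: weight = 9, length = 1, mean = 9/1 ≈ 9.000
  cycle 1 → 1: weight = 1, length = 1, mean = 1/1 ≈ 1.000
  cycle 0 → 1 → 0: weight = 9, length = 2, mean = 9/2 ≈ 4.500
  cycle 1 → 0 → 1: weight = 9, length = 2, mean = 9/2 ≈ 4.500
Minimum mean = 1.000, attained e.g. along the cycle 1 → 1 with weight 1 and length 1. So λ(A) = 1/1 = 1.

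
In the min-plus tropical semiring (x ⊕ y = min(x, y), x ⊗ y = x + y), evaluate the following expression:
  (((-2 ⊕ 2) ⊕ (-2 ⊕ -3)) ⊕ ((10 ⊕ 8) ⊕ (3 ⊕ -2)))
(((-2 ⊕ 2) ⊕ (-2 ⊕ -3)) ⊕ ((10 ⊕ 8) ⊕ (3 ⊕ -2))) = -3

Expand innermost to outermost. Recall ⊕ takes the minimum of its arguments and ⊗ takes their sum. Working out the expression (((-2 ⊕ 2) ⊕ (-2 ⊕ -3)) ⊕ ((10 ⊕ 8) ⊕ (3 ⊕ -2))) gives -3.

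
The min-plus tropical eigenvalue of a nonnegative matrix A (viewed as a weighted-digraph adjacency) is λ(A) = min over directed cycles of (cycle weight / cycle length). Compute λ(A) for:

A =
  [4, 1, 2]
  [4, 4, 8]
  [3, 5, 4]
λ(A) = 5/2

Enumerate directed cycles and compute their means (weight / length). Sample:
  cycle 0 → 0: weight = 4, length = 1, mean = 4/1 ≈ 4.000
  cycle 1 → 1: weight = 4, length = 1, mean = 4/1 ≈ 4.000
  cycle 2 → 2: weight = 4, length = 1, mean = 4/1 ≈ 4.000
  cycle 0 → 1 → 0: weight = 5, length = 2, mean = 5/2 ≈ 2.500
  cycle 0 → 2 → 0: weight = 5, length = 2, mean = 5/2 ≈ 2.500
  cycle 1 → 0 → 1: weight = 5, length = 2, mean = 5/2 ≈ 2.500
Minimum mean = 2.500, attained e.g. along the cycle 0 → 1 → 0 with weight 5 and length 2. So λ(A) = 5/2 = 5/2.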